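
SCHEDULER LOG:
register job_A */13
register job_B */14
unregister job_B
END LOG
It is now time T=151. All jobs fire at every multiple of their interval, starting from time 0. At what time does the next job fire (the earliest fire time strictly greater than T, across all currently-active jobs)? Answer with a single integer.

Op 1: register job_A */13 -> active={job_A:*/13}
Op 2: register job_B */14 -> active={job_A:*/13, job_B:*/14}
Op 3: unregister job_B -> active={job_A:*/13}
  job_A: interval 13, next fire after T=151 is 156
Earliest fire time = 156 (job job_A)

Answer: 156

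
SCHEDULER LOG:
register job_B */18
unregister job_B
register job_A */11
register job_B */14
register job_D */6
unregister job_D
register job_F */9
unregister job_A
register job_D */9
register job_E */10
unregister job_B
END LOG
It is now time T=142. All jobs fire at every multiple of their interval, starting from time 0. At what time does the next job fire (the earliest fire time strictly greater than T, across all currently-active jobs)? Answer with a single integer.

Op 1: register job_B */18 -> active={job_B:*/18}
Op 2: unregister job_B -> active={}
Op 3: register job_A */11 -> active={job_A:*/11}
Op 4: register job_B */14 -> active={job_A:*/11, job_B:*/14}
Op 5: register job_D */6 -> active={job_A:*/11, job_B:*/14, job_D:*/6}
Op 6: unregister job_D -> active={job_A:*/11, job_B:*/14}
Op 7: register job_F */9 -> active={job_A:*/11, job_B:*/14, job_F:*/9}
Op 8: unregister job_A -> active={job_B:*/14, job_F:*/9}
Op 9: register job_D */9 -> active={job_B:*/14, job_D:*/9, job_F:*/9}
Op 10: register job_E */10 -> active={job_B:*/14, job_D:*/9, job_E:*/10, job_F:*/9}
Op 11: unregister job_B -> active={job_D:*/9, job_E:*/10, job_F:*/9}
  job_D: interval 9, next fire after T=142 is 144
  job_E: interval 10, next fire after T=142 is 150
  job_F: interval 9, next fire after T=142 is 144
Earliest fire time = 144 (job job_D)

Answer: 144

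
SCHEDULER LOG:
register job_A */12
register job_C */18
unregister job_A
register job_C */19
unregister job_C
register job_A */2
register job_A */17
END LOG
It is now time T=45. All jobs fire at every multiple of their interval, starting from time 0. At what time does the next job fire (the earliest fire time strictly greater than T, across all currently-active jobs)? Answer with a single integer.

Op 1: register job_A */12 -> active={job_A:*/12}
Op 2: register job_C */18 -> active={job_A:*/12, job_C:*/18}
Op 3: unregister job_A -> active={job_C:*/18}
Op 4: register job_C */19 -> active={job_C:*/19}
Op 5: unregister job_C -> active={}
Op 6: register job_A */2 -> active={job_A:*/2}
Op 7: register job_A */17 -> active={job_A:*/17}
  job_A: interval 17, next fire after T=45 is 51
Earliest fire time = 51 (job job_A)

Answer: 51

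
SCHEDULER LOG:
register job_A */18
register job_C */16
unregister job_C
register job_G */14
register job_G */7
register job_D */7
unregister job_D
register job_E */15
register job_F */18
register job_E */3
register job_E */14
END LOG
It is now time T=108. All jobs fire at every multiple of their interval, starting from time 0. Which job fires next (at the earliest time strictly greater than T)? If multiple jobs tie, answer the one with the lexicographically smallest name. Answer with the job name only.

Op 1: register job_A */18 -> active={job_A:*/18}
Op 2: register job_C */16 -> active={job_A:*/18, job_C:*/16}
Op 3: unregister job_C -> active={job_A:*/18}
Op 4: register job_G */14 -> active={job_A:*/18, job_G:*/14}
Op 5: register job_G */7 -> active={job_A:*/18, job_G:*/7}
Op 6: register job_D */7 -> active={job_A:*/18, job_D:*/7, job_G:*/7}
Op 7: unregister job_D -> active={job_A:*/18, job_G:*/7}
Op 8: register job_E */15 -> active={job_A:*/18, job_E:*/15, job_G:*/7}
Op 9: register job_F */18 -> active={job_A:*/18, job_E:*/15, job_F:*/18, job_G:*/7}
Op 10: register job_E */3 -> active={job_A:*/18, job_E:*/3, job_F:*/18, job_G:*/7}
Op 11: register job_E */14 -> active={job_A:*/18, job_E:*/14, job_F:*/18, job_G:*/7}
  job_A: interval 18, next fire after T=108 is 126
  job_E: interval 14, next fire after T=108 is 112
  job_F: interval 18, next fire after T=108 is 126
  job_G: interval 7, next fire after T=108 is 112
Earliest = 112, winner (lex tiebreak) = job_E

Answer: job_E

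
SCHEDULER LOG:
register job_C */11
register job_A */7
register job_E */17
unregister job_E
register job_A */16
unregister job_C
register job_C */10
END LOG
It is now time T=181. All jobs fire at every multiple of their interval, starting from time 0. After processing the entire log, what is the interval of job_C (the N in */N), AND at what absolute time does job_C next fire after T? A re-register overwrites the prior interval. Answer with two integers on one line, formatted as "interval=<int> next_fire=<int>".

Op 1: register job_C */11 -> active={job_C:*/11}
Op 2: register job_A */7 -> active={job_A:*/7, job_C:*/11}
Op 3: register job_E */17 -> active={job_A:*/7, job_C:*/11, job_E:*/17}
Op 4: unregister job_E -> active={job_A:*/7, job_C:*/11}
Op 5: register job_A */16 -> active={job_A:*/16, job_C:*/11}
Op 6: unregister job_C -> active={job_A:*/16}
Op 7: register job_C */10 -> active={job_A:*/16, job_C:*/10}
Final interval of job_C = 10
Next fire of job_C after T=181: (181//10+1)*10 = 190

Answer: interval=10 next_fire=190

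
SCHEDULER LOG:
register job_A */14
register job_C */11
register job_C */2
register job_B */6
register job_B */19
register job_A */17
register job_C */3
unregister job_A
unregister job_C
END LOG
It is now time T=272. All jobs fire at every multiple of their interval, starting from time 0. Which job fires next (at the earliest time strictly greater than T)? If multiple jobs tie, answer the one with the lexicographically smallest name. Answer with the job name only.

Answer: job_B

Derivation:
Op 1: register job_A */14 -> active={job_A:*/14}
Op 2: register job_C */11 -> active={job_A:*/14, job_C:*/11}
Op 3: register job_C */2 -> active={job_A:*/14, job_C:*/2}
Op 4: register job_B */6 -> active={job_A:*/14, job_B:*/6, job_C:*/2}
Op 5: register job_B */19 -> active={job_A:*/14, job_B:*/19, job_C:*/2}
Op 6: register job_A */17 -> active={job_A:*/17, job_B:*/19, job_C:*/2}
Op 7: register job_C */3 -> active={job_A:*/17, job_B:*/19, job_C:*/3}
Op 8: unregister job_A -> active={job_B:*/19, job_C:*/3}
Op 9: unregister job_C -> active={job_B:*/19}
  job_B: interval 19, next fire after T=272 is 285
Earliest = 285, winner (lex tiebreak) = job_B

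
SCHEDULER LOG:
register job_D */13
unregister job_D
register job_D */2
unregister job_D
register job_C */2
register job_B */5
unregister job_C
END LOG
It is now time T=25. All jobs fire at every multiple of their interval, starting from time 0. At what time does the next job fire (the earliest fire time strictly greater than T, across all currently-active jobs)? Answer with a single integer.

Op 1: register job_D */13 -> active={job_D:*/13}
Op 2: unregister job_D -> active={}
Op 3: register job_D */2 -> active={job_D:*/2}
Op 4: unregister job_D -> active={}
Op 5: register job_C */2 -> active={job_C:*/2}
Op 6: register job_B */5 -> active={job_B:*/5, job_C:*/2}
Op 7: unregister job_C -> active={job_B:*/5}
  job_B: interval 5, next fire after T=25 is 30
Earliest fire time = 30 (job job_B)

Answer: 30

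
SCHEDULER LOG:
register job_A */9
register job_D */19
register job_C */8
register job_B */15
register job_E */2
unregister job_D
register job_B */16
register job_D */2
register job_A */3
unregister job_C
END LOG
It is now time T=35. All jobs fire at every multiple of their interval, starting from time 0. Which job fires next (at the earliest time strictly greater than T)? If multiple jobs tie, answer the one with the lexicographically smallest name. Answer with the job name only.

Answer: job_A

Derivation:
Op 1: register job_A */9 -> active={job_A:*/9}
Op 2: register job_D */19 -> active={job_A:*/9, job_D:*/19}
Op 3: register job_C */8 -> active={job_A:*/9, job_C:*/8, job_D:*/19}
Op 4: register job_B */15 -> active={job_A:*/9, job_B:*/15, job_C:*/8, job_D:*/19}
Op 5: register job_E */2 -> active={job_A:*/9, job_B:*/15, job_C:*/8, job_D:*/19, job_E:*/2}
Op 6: unregister job_D -> active={job_A:*/9, job_B:*/15, job_C:*/8, job_E:*/2}
Op 7: register job_B */16 -> active={job_A:*/9, job_B:*/16, job_C:*/8, job_E:*/2}
Op 8: register job_D */2 -> active={job_A:*/9, job_B:*/16, job_C:*/8, job_D:*/2, job_E:*/2}
Op 9: register job_A */3 -> active={job_A:*/3, job_B:*/16, job_C:*/8, job_D:*/2, job_E:*/2}
Op 10: unregister job_C -> active={job_A:*/3, job_B:*/16, job_D:*/2, job_E:*/2}
  job_A: interval 3, next fire after T=35 is 36
  job_B: interval 16, next fire after T=35 is 48
  job_D: interval 2, next fire after T=35 is 36
  job_E: interval 2, next fire after T=35 is 36
Earliest = 36, winner (lex tiebreak) = job_A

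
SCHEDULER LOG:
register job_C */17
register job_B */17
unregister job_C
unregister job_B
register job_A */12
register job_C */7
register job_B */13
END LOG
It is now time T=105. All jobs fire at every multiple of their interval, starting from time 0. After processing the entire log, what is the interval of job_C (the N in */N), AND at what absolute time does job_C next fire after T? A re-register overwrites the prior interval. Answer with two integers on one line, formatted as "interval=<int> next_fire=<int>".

Answer: interval=7 next_fire=112

Derivation:
Op 1: register job_C */17 -> active={job_C:*/17}
Op 2: register job_B */17 -> active={job_B:*/17, job_C:*/17}
Op 3: unregister job_C -> active={job_B:*/17}
Op 4: unregister job_B -> active={}
Op 5: register job_A */12 -> active={job_A:*/12}
Op 6: register job_C */7 -> active={job_A:*/12, job_C:*/7}
Op 7: register job_B */13 -> active={job_A:*/12, job_B:*/13, job_C:*/7}
Final interval of job_C = 7
Next fire of job_C after T=105: (105//7+1)*7 = 112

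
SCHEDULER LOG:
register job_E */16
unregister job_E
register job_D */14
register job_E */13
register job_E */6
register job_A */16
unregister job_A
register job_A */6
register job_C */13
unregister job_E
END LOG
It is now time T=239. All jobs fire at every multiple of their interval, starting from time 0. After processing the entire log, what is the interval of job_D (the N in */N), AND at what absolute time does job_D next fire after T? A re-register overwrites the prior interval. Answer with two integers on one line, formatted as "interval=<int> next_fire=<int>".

Answer: interval=14 next_fire=252

Derivation:
Op 1: register job_E */16 -> active={job_E:*/16}
Op 2: unregister job_E -> active={}
Op 3: register job_D */14 -> active={job_D:*/14}
Op 4: register job_E */13 -> active={job_D:*/14, job_E:*/13}
Op 5: register job_E */6 -> active={job_D:*/14, job_E:*/6}
Op 6: register job_A */16 -> active={job_A:*/16, job_D:*/14, job_E:*/6}
Op 7: unregister job_A -> active={job_D:*/14, job_E:*/6}
Op 8: register job_A */6 -> active={job_A:*/6, job_D:*/14, job_E:*/6}
Op 9: register job_C */13 -> active={job_A:*/6, job_C:*/13, job_D:*/14, job_E:*/6}
Op 10: unregister job_E -> active={job_A:*/6, job_C:*/13, job_D:*/14}
Final interval of job_D = 14
Next fire of job_D after T=239: (239//14+1)*14 = 252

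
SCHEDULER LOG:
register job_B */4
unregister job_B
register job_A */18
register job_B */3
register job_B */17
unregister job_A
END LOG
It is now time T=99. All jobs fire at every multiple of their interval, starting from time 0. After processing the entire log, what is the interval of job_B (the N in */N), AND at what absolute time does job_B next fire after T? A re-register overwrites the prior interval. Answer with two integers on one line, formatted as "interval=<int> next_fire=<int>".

Answer: interval=17 next_fire=102

Derivation:
Op 1: register job_B */4 -> active={job_B:*/4}
Op 2: unregister job_B -> active={}
Op 3: register job_A */18 -> active={job_A:*/18}
Op 4: register job_B */3 -> active={job_A:*/18, job_B:*/3}
Op 5: register job_B */17 -> active={job_A:*/18, job_B:*/17}
Op 6: unregister job_A -> active={job_B:*/17}
Final interval of job_B = 17
Next fire of job_B after T=99: (99//17+1)*17 = 102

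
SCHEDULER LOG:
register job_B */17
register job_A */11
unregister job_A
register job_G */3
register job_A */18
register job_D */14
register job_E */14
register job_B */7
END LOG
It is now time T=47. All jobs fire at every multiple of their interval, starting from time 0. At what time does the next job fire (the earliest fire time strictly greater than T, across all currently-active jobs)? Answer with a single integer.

Op 1: register job_B */17 -> active={job_B:*/17}
Op 2: register job_A */11 -> active={job_A:*/11, job_B:*/17}
Op 3: unregister job_A -> active={job_B:*/17}
Op 4: register job_G */3 -> active={job_B:*/17, job_G:*/3}
Op 5: register job_A */18 -> active={job_A:*/18, job_B:*/17, job_G:*/3}
Op 6: register job_D */14 -> active={job_A:*/18, job_B:*/17, job_D:*/14, job_G:*/3}
Op 7: register job_E */14 -> active={job_A:*/18, job_B:*/17, job_D:*/14, job_E:*/14, job_G:*/3}
Op 8: register job_B */7 -> active={job_A:*/18, job_B:*/7, job_D:*/14, job_E:*/14, job_G:*/3}
  job_A: interval 18, next fire after T=47 is 54
  job_B: interval 7, next fire after T=47 is 49
  job_D: interval 14, next fire after T=47 is 56
  job_E: interval 14, next fire after T=47 is 56
  job_G: interval 3, next fire after T=47 is 48
Earliest fire time = 48 (job job_G)

Answer: 48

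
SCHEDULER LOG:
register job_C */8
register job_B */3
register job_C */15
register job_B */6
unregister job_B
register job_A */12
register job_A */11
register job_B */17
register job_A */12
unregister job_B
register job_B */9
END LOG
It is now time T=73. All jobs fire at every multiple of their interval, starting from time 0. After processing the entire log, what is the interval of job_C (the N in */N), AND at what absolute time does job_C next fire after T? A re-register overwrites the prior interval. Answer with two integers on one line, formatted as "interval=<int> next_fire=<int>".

Op 1: register job_C */8 -> active={job_C:*/8}
Op 2: register job_B */3 -> active={job_B:*/3, job_C:*/8}
Op 3: register job_C */15 -> active={job_B:*/3, job_C:*/15}
Op 4: register job_B */6 -> active={job_B:*/6, job_C:*/15}
Op 5: unregister job_B -> active={job_C:*/15}
Op 6: register job_A */12 -> active={job_A:*/12, job_C:*/15}
Op 7: register job_A */11 -> active={job_A:*/11, job_C:*/15}
Op 8: register job_B */17 -> active={job_A:*/11, job_B:*/17, job_C:*/15}
Op 9: register job_A */12 -> active={job_A:*/12, job_B:*/17, job_C:*/15}
Op 10: unregister job_B -> active={job_A:*/12, job_C:*/15}
Op 11: register job_B */9 -> active={job_A:*/12, job_B:*/9, job_C:*/15}
Final interval of job_C = 15
Next fire of job_C after T=73: (73//15+1)*15 = 75

Answer: interval=15 next_fire=75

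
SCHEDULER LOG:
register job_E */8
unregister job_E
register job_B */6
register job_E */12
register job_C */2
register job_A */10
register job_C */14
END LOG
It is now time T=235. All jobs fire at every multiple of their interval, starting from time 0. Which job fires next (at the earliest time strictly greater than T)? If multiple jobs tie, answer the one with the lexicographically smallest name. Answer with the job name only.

Answer: job_C

Derivation:
Op 1: register job_E */8 -> active={job_E:*/8}
Op 2: unregister job_E -> active={}
Op 3: register job_B */6 -> active={job_B:*/6}
Op 4: register job_E */12 -> active={job_B:*/6, job_E:*/12}
Op 5: register job_C */2 -> active={job_B:*/6, job_C:*/2, job_E:*/12}
Op 6: register job_A */10 -> active={job_A:*/10, job_B:*/6, job_C:*/2, job_E:*/12}
Op 7: register job_C */14 -> active={job_A:*/10, job_B:*/6, job_C:*/14, job_E:*/12}
  job_A: interval 10, next fire after T=235 is 240
  job_B: interval 6, next fire after T=235 is 240
  job_C: interval 14, next fire after T=235 is 238
  job_E: interval 12, next fire after T=235 is 240
Earliest = 238, winner (lex tiebreak) = job_C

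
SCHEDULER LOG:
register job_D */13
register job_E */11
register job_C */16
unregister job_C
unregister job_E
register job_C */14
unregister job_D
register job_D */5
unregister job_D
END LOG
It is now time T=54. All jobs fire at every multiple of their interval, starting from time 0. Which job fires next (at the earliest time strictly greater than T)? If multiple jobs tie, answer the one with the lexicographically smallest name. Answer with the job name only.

Answer: job_C

Derivation:
Op 1: register job_D */13 -> active={job_D:*/13}
Op 2: register job_E */11 -> active={job_D:*/13, job_E:*/11}
Op 3: register job_C */16 -> active={job_C:*/16, job_D:*/13, job_E:*/11}
Op 4: unregister job_C -> active={job_D:*/13, job_E:*/11}
Op 5: unregister job_E -> active={job_D:*/13}
Op 6: register job_C */14 -> active={job_C:*/14, job_D:*/13}
Op 7: unregister job_D -> active={job_C:*/14}
Op 8: register job_D */5 -> active={job_C:*/14, job_D:*/5}
Op 9: unregister job_D -> active={job_C:*/14}
  job_C: interval 14, next fire after T=54 is 56
Earliest = 56, winner (lex tiebreak) = job_C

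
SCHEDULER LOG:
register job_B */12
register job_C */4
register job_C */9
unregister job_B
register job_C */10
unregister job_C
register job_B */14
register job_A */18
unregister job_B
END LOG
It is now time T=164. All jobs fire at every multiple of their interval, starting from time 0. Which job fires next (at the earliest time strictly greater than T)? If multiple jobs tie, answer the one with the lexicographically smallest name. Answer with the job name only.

Op 1: register job_B */12 -> active={job_B:*/12}
Op 2: register job_C */4 -> active={job_B:*/12, job_C:*/4}
Op 3: register job_C */9 -> active={job_B:*/12, job_C:*/9}
Op 4: unregister job_B -> active={job_C:*/9}
Op 5: register job_C */10 -> active={job_C:*/10}
Op 6: unregister job_C -> active={}
Op 7: register job_B */14 -> active={job_B:*/14}
Op 8: register job_A */18 -> active={job_A:*/18, job_B:*/14}
Op 9: unregister job_B -> active={job_A:*/18}
  job_A: interval 18, next fire after T=164 is 180
Earliest = 180, winner (lex tiebreak) = job_A

Answer: job_A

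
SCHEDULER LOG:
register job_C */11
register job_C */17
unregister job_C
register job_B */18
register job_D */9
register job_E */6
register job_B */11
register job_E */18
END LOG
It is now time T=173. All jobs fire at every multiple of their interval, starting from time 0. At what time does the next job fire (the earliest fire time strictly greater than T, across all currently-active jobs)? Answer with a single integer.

Op 1: register job_C */11 -> active={job_C:*/11}
Op 2: register job_C */17 -> active={job_C:*/17}
Op 3: unregister job_C -> active={}
Op 4: register job_B */18 -> active={job_B:*/18}
Op 5: register job_D */9 -> active={job_B:*/18, job_D:*/9}
Op 6: register job_E */6 -> active={job_B:*/18, job_D:*/9, job_E:*/6}
Op 7: register job_B */11 -> active={job_B:*/11, job_D:*/9, job_E:*/6}
Op 8: register job_E */18 -> active={job_B:*/11, job_D:*/9, job_E:*/18}
  job_B: interval 11, next fire after T=173 is 176
  job_D: interval 9, next fire after T=173 is 180
  job_E: interval 18, next fire after T=173 is 180
Earliest fire time = 176 (job job_B)

Answer: 176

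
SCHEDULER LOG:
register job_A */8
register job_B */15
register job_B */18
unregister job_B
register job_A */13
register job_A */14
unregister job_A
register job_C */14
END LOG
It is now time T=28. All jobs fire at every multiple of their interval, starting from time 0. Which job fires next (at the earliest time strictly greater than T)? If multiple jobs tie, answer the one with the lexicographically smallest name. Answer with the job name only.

Op 1: register job_A */8 -> active={job_A:*/8}
Op 2: register job_B */15 -> active={job_A:*/8, job_B:*/15}
Op 3: register job_B */18 -> active={job_A:*/8, job_B:*/18}
Op 4: unregister job_B -> active={job_A:*/8}
Op 5: register job_A */13 -> active={job_A:*/13}
Op 6: register job_A */14 -> active={job_A:*/14}
Op 7: unregister job_A -> active={}
Op 8: register job_C */14 -> active={job_C:*/14}
  job_C: interval 14, next fire after T=28 is 42
Earliest = 42, winner (lex tiebreak) = job_C

Answer: job_C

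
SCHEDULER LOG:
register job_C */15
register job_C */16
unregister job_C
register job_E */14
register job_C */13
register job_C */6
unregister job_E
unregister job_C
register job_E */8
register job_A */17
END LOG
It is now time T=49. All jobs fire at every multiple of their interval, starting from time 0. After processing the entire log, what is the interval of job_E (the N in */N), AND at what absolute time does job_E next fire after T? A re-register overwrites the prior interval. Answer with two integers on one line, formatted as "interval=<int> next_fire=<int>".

Answer: interval=8 next_fire=56

Derivation:
Op 1: register job_C */15 -> active={job_C:*/15}
Op 2: register job_C */16 -> active={job_C:*/16}
Op 3: unregister job_C -> active={}
Op 4: register job_E */14 -> active={job_E:*/14}
Op 5: register job_C */13 -> active={job_C:*/13, job_E:*/14}
Op 6: register job_C */6 -> active={job_C:*/6, job_E:*/14}
Op 7: unregister job_E -> active={job_C:*/6}
Op 8: unregister job_C -> active={}
Op 9: register job_E */8 -> active={job_E:*/8}
Op 10: register job_A */17 -> active={job_A:*/17, job_E:*/8}
Final interval of job_E = 8
Next fire of job_E after T=49: (49//8+1)*8 = 56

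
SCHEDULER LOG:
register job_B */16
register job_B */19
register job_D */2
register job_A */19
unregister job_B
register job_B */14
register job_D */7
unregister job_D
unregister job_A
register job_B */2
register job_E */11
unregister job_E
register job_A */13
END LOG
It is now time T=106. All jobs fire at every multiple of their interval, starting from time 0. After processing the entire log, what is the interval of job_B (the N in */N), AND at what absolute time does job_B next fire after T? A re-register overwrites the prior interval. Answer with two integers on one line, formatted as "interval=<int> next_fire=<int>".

Op 1: register job_B */16 -> active={job_B:*/16}
Op 2: register job_B */19 -> active={job_B:*/19}
Op 3: register job_D */2 -> active={job_B:*/19, job_D:*/2}
Op 4: register job_A */19 -> active={job_A:*/19, job_B:*/19, job_D:*/2}
Op 5: unregister job_B -> active={job_A:*/19, job_D:*/2}
Op 6: register job_B */14 -> active={job_A:*/19, job_B:*/14, job_D:*/2}
Op 7: register job_D */7 -> active={job_A:*/19, job_B:*/14, job_D:*/7}
Op 8: unregister job_D -> active={job_A:*/19, job_B:*/14}
Op 9: unregister job_A -> active={job_B:*/14}
Op 10: register job_B */2 -> active={job_B:*/2}
Op 11: register job_E */11 -> active={job_B:*/2, job_E:*/11}
Op 12: unregister job_E -> active={job_B:*/2}
Op 13: register job_A */13 -> active={job_A:*/13, job_B:*/2}
Final interval of job_B = 2
Next fire of job_B after T=106: (106//2+1)*2 = 108

Answer: interval=2 next_fire=108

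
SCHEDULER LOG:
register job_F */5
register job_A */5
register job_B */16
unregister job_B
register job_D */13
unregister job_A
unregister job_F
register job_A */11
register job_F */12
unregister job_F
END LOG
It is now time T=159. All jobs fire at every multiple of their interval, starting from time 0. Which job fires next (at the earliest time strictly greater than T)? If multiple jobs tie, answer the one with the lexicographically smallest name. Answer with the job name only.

Answer: job_A

Derivation:
Op 1: register job_F */5 -> active={job_F:*/5}
Op 2: register job_A */5 -> active={job_A:*/5, job_F:*/5}
Op 3: register job_B */16 -> active={job_A:*/5, job_B:*/16, job_F:*/5}
Op 4: unregister job_B -> active={job_A:*/5, job_F:*/5}
Op 5: register job_D */13 -> active={job_A:*/5, job_D:*/13, job_F:*/5}
Op 6: unregister job_A -> active={job_D:*/13, job_F:*/5}
Op 7: unregister job_F -> active={job_D:*/13}
Op 8: register job_A */11 -> active={job_A:*/11, job_D:*/13}
Op 9: register job_F */12 -> active={job_A:*/11, job_D:*/13, job_F:*/12}
Op 10: unregister job_F -> active={job_A:*/11, job_D:*/13}
  job_A: interval 11, next fire after T=159 is 165
  job_D: interval 13, next fire after T=159 is 169
Earliest = 165, winner (lex tiebreak) = job_A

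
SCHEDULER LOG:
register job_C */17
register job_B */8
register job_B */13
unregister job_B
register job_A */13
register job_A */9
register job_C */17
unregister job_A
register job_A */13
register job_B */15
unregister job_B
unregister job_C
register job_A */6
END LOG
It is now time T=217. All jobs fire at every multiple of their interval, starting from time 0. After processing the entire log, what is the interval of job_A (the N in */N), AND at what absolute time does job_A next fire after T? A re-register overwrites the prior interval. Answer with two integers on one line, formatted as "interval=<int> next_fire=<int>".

Answer: interval=6 next_fire=222

Derivation:
Op 1: register job_C */17 -> active={job_C:*/17}
Op 2: register job_B */8 -> active={job_B:*/8, job_C:*/17}
Op 3: register job_B */13 -> active={job_B:*/13, job_C:*/17}
Op 4: unregister job_B -> active={job_C:*/17}
Op 5: register job_A */13 -> active={job_A:*/13, job_C:*/17}
Op 6: register job_A */9 -> active={job_A:*/9, job_C:*/17}
Op 7: register job_C */17 -> active={job_A:*/9, job_C:*/17}
Op 8: unregister job_A -> active={job_C:*/17}
Op 9: register job_A */13 -> active={job_A:*/13, job_C:*/17}
Op 10: register job_B */15 -> active={job_A:*/13, job_B:*/15, job_C:*/17}
Op 11: unregister job_B -> active={job_A:*/13, job_C:*/17}
Op 12: unregister job_C -> active={job_A:*/13}
Op 13: register job_A */6 -> active={job_A:*/6}
Final interval of job_A = 6
Next fire of job_A after T=217: (217//6+1)*6 = 222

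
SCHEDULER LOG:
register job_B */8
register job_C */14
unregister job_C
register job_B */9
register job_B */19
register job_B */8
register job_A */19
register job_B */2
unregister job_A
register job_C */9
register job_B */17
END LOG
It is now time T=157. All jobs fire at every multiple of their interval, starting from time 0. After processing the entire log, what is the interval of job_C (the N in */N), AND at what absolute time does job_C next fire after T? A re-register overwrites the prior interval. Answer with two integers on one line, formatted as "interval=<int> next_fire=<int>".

Op 1: register job_B */8 -> active={job_B:*/8}
Op 2: register job_C */14 -> active={job_B:*/8, job_C:*/14}
Op 3: unregister job_C -> active={job_B:*/8}
Op 4: register job_B */9 -> active={job_B:*/9}
Op 5: register job_B */19 -> active={job_B:*/19}
Op 6: register job_B */8 -> active={job_B:*/8}
Op 7: register job_A */19 -> active={job_A:*/19, job_B:*/8}
Op 8: register job_B */2 -> active={job_A:*/19, job_B:*/2}
Op 9: unregister job_A -> active={job_B:*/2}
Op 10: register job_C */9 -> active={job_B:*/2, job_C:*/9}
Op 11: register job_B */17 -> active={job_B:*/17, job_C:*/9}
Final interval of job_C = 9
Next fire of job_C after T=157: (157//9+1)*9 = 162

Answer: interval=9 next_fire=162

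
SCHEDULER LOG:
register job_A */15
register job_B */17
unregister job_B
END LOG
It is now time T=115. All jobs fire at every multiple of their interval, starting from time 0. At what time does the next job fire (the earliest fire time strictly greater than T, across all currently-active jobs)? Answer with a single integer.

Op 1: register job_A */15 -> active={job_A:*/15}
Op 2: register job_B */17 -> active={job_A:*/15, job_B:*/17}
Op 3: unregister job_B -> active={job_A:*/15}
  job_A: interval 15, next fire after T=115 is 120
Earliest fire time = 120 (job job_A)

Answer: 120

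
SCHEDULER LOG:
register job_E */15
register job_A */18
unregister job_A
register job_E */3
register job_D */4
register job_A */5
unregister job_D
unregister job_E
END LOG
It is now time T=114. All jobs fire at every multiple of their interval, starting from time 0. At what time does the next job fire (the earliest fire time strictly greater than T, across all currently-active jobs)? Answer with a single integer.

Answer: 115

Derivation:
Op 1: register job_E */15 -> active={job_E:*/15}
Op 2: register job_A */18 -> active={job_A:*/18, job_E:*/15}
Op 3: unregister job_A -> active={job_E:*/15}
Op 4: register job_E */3 -> active={job_E:*/3}
Op 5: register job_D */4 -> active={job_D:*/4, job_E:*/3}
Op 6: register job_A */5 -> active={job_A:*/5, job_D:*/4, job_E:*/3}
Op 7: unregister job_D -> active={job_A:*/5, job_E:*/3}
Op 8: unregister job_E -> active={job_A:*/5}
  job_A: interval 5, next fire after T=114 is 115
Earliest fire time = 115 (job job_A)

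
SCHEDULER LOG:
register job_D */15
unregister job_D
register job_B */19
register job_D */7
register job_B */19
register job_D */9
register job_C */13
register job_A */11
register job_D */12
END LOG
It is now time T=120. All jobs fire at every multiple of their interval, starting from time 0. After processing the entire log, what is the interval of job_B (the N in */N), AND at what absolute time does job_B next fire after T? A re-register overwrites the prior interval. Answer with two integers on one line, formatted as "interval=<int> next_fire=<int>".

Op 1: register job_D */15 -> active={job_D:*/15}
Op 2: unregister job_D -> active={}
Op 3: register job_B */19 -> active={job_B:*/19}
Op 4: register job_D */7 -> active={job_B:*/19, job_D:*/7}
Op 5: register job_B */19 -> active={job_B:*/19, job_D:*/7}
Op 6: register job_D */9 -> active={job_B:*/19, job_D:*/9}
Op 7: register job_C */13 -> active={job_B:*/19, job_C:*/13, job_D:*/9}
Op 8: register job_A */11 -> active={job_A:*/11, job_B:*/19, job_C:*/13, job_D:*/9}
Op 9: register job_D */12 -> active={job_A:*/11, job_B:*/19, job_C:*/13, job_D:*/12}
Final interval of job_B = 19
Next fire of job_B after T=120: (120//19+1)*19 = 133

Answer: interval=19 next_fire=133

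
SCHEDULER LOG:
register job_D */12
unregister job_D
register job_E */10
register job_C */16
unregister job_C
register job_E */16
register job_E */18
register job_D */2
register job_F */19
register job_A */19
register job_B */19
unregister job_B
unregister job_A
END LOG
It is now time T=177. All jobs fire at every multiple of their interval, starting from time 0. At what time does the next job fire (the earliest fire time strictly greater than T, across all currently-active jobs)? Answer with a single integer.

Answer: 178

Derivation:
Op 1: register job_D */12 -> active={job_D:*/12}
Op 2: unregister job_D -> active={}
Op 3: register job_E */10 -> active={job_E:*/10}
Op 4: register job_C */16 -> active={job_C:*/16, job_E:*/10}
Op 5: unregister job_C -> active={job_E:*/10}
Op 6: register job_E */16 -> active={job_E:*/16}
Op 7: register job_E */18 -> active={job_E:*/18}
Op 8: register job_D */2 -> active={job_D:*/2, job_E:*/18}
Op 9: register job_F */19 -> active={job_D:*/2, job_E:*/18, job_F:*/19}
Op 10: register job_A */19 -> active={job_A:*/19, job_D:*/2, job_E:*/18, job_F:*/19}
Op 11: register job_B */19 -> active={job_A:*/19, job_B:*/19, job_D:*/2, job_E:*/18, job_F:*/19}
Op 12: unregister job_B -> active={job_A:*/19, job_D:*/2, job_E:*/18, job_F:*/19}
Op 13: unregister job_A -> active={job_D:*/2, job_E:*/18, job_F:*/19}
  job_D: interval 2, next fire after T=177 is 178
  job_E: interval 18, next fire after T=177 is 180
  job_F: interval 19, next fire after T=177 is 190
Earliest fire time = 178 (job job_D)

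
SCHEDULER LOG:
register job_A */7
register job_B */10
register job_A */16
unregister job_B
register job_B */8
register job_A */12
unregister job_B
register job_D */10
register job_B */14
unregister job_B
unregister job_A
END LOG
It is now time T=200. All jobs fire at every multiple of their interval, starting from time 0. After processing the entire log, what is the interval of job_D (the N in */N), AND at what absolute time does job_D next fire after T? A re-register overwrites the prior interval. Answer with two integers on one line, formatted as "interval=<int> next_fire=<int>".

Answer: interval=10 next_fire=210

Derivation:
Op 1: register job_A */7 -> active={job_A:*/7}
Op 2: register job_B */10 -> active={job_A:*/7, job_B:*/10}
Op 3: register job_A */16 -> active={job_A:*/16, job_B:*/10}
Op 4: unregister job_B -> active={job_A:*/16}
Op 5: register job_B */8 -> active={job_A:*/16, job_B:*/8}
Op 6: register job_A */12 -> active={job_A:*/12, job_B:*/8}
Op 7: unregister job_B -> active={job_A:*/12}
Op 8: register job_D */10 -> active={job_A:*/12, job_D:*/10}
Op 9: register job_B */14 -> active={job_A:*/12, job_B:*/14, job_D:*/10}
Op 10: unregister job_B -> active={job_A:*/12, job_D:*/10}
Op 11: unregister job_A -> active={job_D:*/10}
Final interval of job_D = 10
Next fire of job_D after T=200: (200//10+1)*10 = 210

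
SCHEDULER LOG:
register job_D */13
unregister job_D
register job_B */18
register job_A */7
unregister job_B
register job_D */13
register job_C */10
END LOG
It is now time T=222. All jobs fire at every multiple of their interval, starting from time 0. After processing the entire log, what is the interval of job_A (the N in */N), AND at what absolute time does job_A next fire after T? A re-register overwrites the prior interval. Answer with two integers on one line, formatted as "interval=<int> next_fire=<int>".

Answer: interval=7 next_fire=224

Derivation:
Op 1: register job_D */13 -> active={job_D:*/13}
Op 2: unregister job_D -> active={}
Op 3: register job_B */18 -> active={job_B:*/18}
Op 4: register job_A */7 -> active={job_A:*/7, job_B:*/18}
Op 5: unregister job_B -> active={job_A:*/7}
Op 6: register job_D */13 -> active={job_A:*/7, job_D:*/13}
Op 7: register job_C */10 -> active={job_A:*/7, job_C:*/10, job_D:*/13}
Final interval of job_A = 7
Next fire of job_A after T=222: (222//7+1)*7 = 224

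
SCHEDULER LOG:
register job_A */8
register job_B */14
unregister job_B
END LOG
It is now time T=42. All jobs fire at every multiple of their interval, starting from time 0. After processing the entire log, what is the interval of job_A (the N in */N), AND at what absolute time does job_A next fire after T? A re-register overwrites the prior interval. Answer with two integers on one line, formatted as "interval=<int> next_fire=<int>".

Op 1: register job_A */8 -> active={job_A:*/8}
Op 2: register job_B */14 -> active={job_A:*/8, job_B:*/14}
Op 3: unregister job_B -> active={job_A:*/8}
Final interval of job_A = 8
Next fire of job_A after T=42: (42//8+1)*8 = 48

Answer: interval=8 next_fire=48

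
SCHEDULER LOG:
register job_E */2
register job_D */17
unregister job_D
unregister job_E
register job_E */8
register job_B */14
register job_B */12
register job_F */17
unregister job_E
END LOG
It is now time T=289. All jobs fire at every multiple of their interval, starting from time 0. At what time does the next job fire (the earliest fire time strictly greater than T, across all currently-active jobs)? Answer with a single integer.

Answer: 300

Derivation:
Op 1: register job_E */2 -> active={job_E:*/2}
Op 2: register job_D */17 -> active={job_D:*/17, job_E:*/2}
Op 3: unregister job_D -> active={job_E:*/2}
Op 4: unregister job_E -> active={}
Op 5: register job_E */8 -> active={job_E:*/8}
Op 6: register job_B */14 -> active={job_B:*/14, job_E:*/8}
Op 7: register job_B */12 -> active={job_B:*/12, job_E:*/8}
Op 8: register job_F */17 -> active={job_B:*/12, job_E:*/8, job_F:*/17}
Op 9: unregister job_E -> active={job_B:*/12, job_F:*/17}
  job_B: interval 12, next fire after T=289 is 300
  job_F: interval 17, next fire after T=289 is 306
Earliest fire time = 300 (job job_B)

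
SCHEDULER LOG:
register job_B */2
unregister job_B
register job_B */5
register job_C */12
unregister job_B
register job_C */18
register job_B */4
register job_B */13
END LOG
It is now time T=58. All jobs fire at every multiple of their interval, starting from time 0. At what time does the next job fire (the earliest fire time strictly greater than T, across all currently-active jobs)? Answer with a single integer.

Op 1: register job_B */2 -> active={job_B:*/2}
Op 2: unregister job_B -> active={}
Op 3: register job_B */5 -> active={job_B:*/5}
Op 4: register job_C */12 -> active={job_B:*/5, job_C:*/12}
Op 5: unregister job_B -> active={job_C:*/12}
Op 6: register job_C */18 -> active={job_C:*/18}
Op 7: register job_B */4 -> active={job_B:*/4, job_C:*/18}
Op 8: register job_B */13 -> active={job_B:*/13, job_C:*/18}
  job_B: interval 13, next fire after T=58 is 65
  job_C: interval 18, next fire after T=58 is 72
Earliest fire time = 65 (job job_B)

Answer: 65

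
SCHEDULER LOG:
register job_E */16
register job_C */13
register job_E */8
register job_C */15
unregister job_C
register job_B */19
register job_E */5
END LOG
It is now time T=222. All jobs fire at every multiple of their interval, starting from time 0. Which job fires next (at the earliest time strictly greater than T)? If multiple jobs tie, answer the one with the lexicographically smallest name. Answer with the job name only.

Op 1: register job_E */16 -> active={job_E:*/16}
Op 2: register job_C */13 -> active={job_C:*/13, job_E:*/16}
Op 3: register job_E */8 -> active={job_C:*/13, job_E:*/8}
Op 4: register job_C */15 -> active={job_C:*/15, job_E:*/8}
Op 5: unregister job_C -> active={job_E:*/8}
Op 6: register job_B */19 -> active={job_B:*/19, job_E:*/8}
Op 7: register job_E */5 -> active={job_B:*/19, job_E:*/5}
  job_B: interval 19, next fire after T=222 is 228
  job_E: interval 5, next fire after T=222 is 225
Earliest = 225, winner (lex tiebreak) = job_E

Answer: job_E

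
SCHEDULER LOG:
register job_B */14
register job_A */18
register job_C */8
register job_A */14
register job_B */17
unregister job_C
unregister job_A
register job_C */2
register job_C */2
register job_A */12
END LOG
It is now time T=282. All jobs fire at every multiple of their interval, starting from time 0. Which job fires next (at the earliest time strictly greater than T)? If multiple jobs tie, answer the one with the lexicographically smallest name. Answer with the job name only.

Answer: job_C

Derivation:
Op 1: register job_B */14 -> active={job_B:*/14}
Op 2: register job_A */18 -> active={job_A:*/18, job_B:*/14}
Op 3: register job_C */8 -> active={job_A:*/18, job_B:*/14, job_C:*/8}
Op 4: register job_A */14 -> active={job_A:*/14, job_B:*/14, job_C:*/8}
Op 5: register job_B */17 -> active={job_A:*/14, job_B:*/17, job_C:*/8}
Op 6: unregister job_C -> active={job_A:*/14, job_B:*/17}
Op 7: unregister job_A -> active={job_B:*/17}
Op 8: register job_C */2 -> active={job_B:*/17, job_C:*/2}
Op 9: register job_C */2 -> active={job_B:*/17, job_C:*/2}
Op 10: register job_A */12 -> active={job_A:*/12, job_B:*/17, job_C:*/2}
  job_A: interval 12, next fire after T=282 is 288
  job_B: interval 17, next fire after T=282 is 289
  job_C: interval 2, next fire after T=282 is 284
Earliest = 284, winner (lex tiebreak) = job_C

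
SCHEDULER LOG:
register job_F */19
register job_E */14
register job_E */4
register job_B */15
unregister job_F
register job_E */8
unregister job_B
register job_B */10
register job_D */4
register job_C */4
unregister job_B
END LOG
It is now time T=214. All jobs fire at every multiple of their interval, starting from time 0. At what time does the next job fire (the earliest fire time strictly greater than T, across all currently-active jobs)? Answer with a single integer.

Op 1: register job_F */19 -> active={job_F:*/19}
Op 2: register job_E */14 -> active={job_E:*/14, job_F:*/19}
Op 3: register job_E */4 -> active={job_E:*/4, job_F:*/19}
Op 4: register job_B */15 -> active={job_B:*/15, job_E:*/4, job_F:*/19}
Op 5: unregister job_F -> active={job_B:*/15, job_E:*/4}
Op 6: register job_E */8 -> active={job_B:*/15, job_E:*/8}
Op 7: unregister job_B -> active={job_E:*/8}
Op 8: register job_B */10 -> active={job_B:*/10, job_E:*/8}
Op 9: register job_D */4 -> active={job_B:*/10, job_D:*/4, job_E:*/8}
Op 10: register job_C */4 -> active={job_B:*/10, job_C:*/4, job_D:*/4, job_E:*/8}
Op 11: unregister job_B -> active={job_C:*/4, job_D:*/4, job_E:*/8}
  job_C: interval 4, next fire after T=214 is 216
  job_D: interval 4, next fire after T=214 is 216
  job_E: interval 8, next fire after T=214 is 216
Earliest fire time = 216 (job job_C)

Answer: 216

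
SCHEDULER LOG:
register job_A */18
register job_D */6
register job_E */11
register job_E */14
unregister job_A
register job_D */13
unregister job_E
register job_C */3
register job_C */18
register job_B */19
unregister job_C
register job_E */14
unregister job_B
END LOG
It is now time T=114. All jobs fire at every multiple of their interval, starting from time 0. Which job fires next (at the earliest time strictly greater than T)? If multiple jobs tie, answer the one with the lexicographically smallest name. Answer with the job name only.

Op 1: register job_A */18 -> active={job_A:*/18}
Op 2: register job_D */6 -> active={job_A:*/18, job_D:*/6}
Op 3: register job_E */11 -> active={job_A:*/18, job_D:*/6, job_E:*/11}
Op 4: register job_E */14 -> active={job_A:*/18, job_D:*/6, job_E:*/14}
Op 5: unregister job_A -> active={job_D:*/6, job_E:*/14}
Op 6: register job_D */13 -> active={job_D:*/13, job_E:*/14}
Op 7: unregister job_E -> active={job_D:*/13}
Op 8: register job_C */3 -> active={job_C:*/3, job_D:*/13}
Op 9: register job_C */18 -> active={job_C:*/18, job_D:*/13}
Op 10: register job_B */19 -> active={job_B:*/19, job_C:*/18, job_D:*/13}
Op 11: unregister job_C -> active={job_B:*/19, job_D:*/13}
Op 12: register job_E */14 -> active={job_B:*/19, job_D:*/13, job_E:*/14}
Op 13: unregister job_B -> active={job_D:*/13, job_E:*/14}
  job_D: interval 13, next fire after T=114 is 117
  job_E: interval 14, next fire after T=114 is 126
Earliest = 117, winner (lex tiebreak) = job_D

Answer: job_D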